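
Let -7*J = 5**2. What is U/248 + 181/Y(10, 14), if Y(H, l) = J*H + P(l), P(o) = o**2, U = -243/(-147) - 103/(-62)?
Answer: 482942813/422670864 ≈ 1.1426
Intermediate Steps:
J = -25/7 (J = -1/7*5**2 = -1/7*25 = -25/7 ≈ -3.5714)
U = 10069/3038 (U = -243*(-1/147) - 103*(-1/62) = 81/49 + 103/62 = 10069/3038 ≈ 3.3144)
Y(H, l) = l**2 - 25*H/7 (Y(H, l) = -25*H/7 + l**2 = l**2 - 25*H/7)
U/248 + 181/Y(10, 14) = (10069/3038)/248 + 181/(14**2 - 25/7*10) = (10069/3038)*(1/248) + 181/(196 - 250/7) = 10069/753424 + 181/(1122/7) = 10069/753424 + 181*(7/1122) = 10069/753424 + 1267/1122 = 482942813/422670864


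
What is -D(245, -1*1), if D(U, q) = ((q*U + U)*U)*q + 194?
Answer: -194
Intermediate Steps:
D(U, q) = 194 + U*q*(U + U*q) (D(U, q) = ((U*q + U)*U)*q + 194 = ((U + U*q)*U)*q + 194 = (U*(U + U*q))*q + 194 = U*q*(U + U*q) + 194 = 194 + U*q*(U + U*q))
-D(245, -1*1) = -(194 - 1*1*245**2 + 245**2*(-1*1)**2) = -(194 - 1*60025 + 60025*(-1)**2) = -(194 - 60025 + 60025*1) = -(194 - 60025 + 60025) = -1*194 = -194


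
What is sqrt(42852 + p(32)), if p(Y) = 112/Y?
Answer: sqrt(171422)/2 ≈ 207.02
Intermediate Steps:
sqrt(42852 + p(32)) = sqrt(42852 + 112/32) = sqrt(42852 + 112*(1/32)) = sqrt(42852 + 7/2) = sqrt(85711/2) = sqrt(171422)/2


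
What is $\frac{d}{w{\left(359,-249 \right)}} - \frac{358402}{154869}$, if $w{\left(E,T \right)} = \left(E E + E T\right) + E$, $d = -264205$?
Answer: $- \frac{1672700771}{187011357} \approx -8.9444$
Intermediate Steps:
$w{\left(E,T \right)} = E + E^{2} + E T$ ($w{\left(E,T \right)} = \left(E^{2} + E T\right) + E = E + E^{2} + E T$)
$\frac{d}{w{\left(359,-249 \right)}} - \frac{358402}{154869} = - \frac{264205}{359 \left(1 + 359 - 249\right)} - \frac{358402}{154869} = - \frac{264205}{359 \cdot 111} - \frac{32582}{14079} = - \frac{264205}{39849} - \frac{32582}{14079} = - \frac{1672700771}{187011357}$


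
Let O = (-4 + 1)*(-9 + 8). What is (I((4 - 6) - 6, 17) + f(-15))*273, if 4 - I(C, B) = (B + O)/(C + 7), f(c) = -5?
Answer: 5187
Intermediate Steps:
O = 3 (O = -3*(-1) = 3)
I(C, B) = 4 - (3 + B)/(7 + C) (I(C, B) = 4 - (B + 3)/(C + 7) = 4 - (3 + B)/(7 + C))
(I((4 - 6) - 6, 17) + f(-15))*273 = ((25 - 1*17 + 4*((4 - 6) - 6))/(7 + ((4 - 6) - 6)) - 5)*273 = ((25 - 17 + 4*(-2 - 6))/(7 + (-2 - 6)) - 5)*273 = ((25 - 17 + 4*(-8))/(7 - 8) - 5)*273 = ((25 - 17 - 32)/(-1) - 5)*273 = (-1*(-24) - 5)*273 = (24 - 5)*273 = 19*273 = 5187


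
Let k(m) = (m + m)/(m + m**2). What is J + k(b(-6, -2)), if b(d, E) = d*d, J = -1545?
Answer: -57163/37 ≈ -1544.9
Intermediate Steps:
b(d, E) = d**2
k(m) = 2*m/(m + m**2) (k(m) = (2*m)/(m + m**2) = 2*m/(m + m**2))
J + k(b(-6, -2)) = -1545 + 2/(1 + (-6)**2) = -1545 + 2/(1 + 36) = -1545 + 2/37 = -57163/37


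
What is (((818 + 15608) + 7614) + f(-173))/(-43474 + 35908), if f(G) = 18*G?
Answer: -10463/3783 ≈ -2.7658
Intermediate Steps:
(((818 + 15608) + 7614) + f(-173))/(-43474 + 35908) = (((818 + 15608) + 7614) + 18*(-173))/(-43474 + 35908) = ((16426 + 7614) - 3114)/(-7566) = (24040 - 3114)*(-1/7566) = 20926*(-1/7566) = -10463/3783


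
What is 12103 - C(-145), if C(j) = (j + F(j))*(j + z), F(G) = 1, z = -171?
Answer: -33401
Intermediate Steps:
C(j) = (1 + j)*(-171 + j) (C(j) = (j + 1)*(j - 171) = (1 + j)*(-171 + j))
12103 - C(-145) = 12103 - (-171 + (-145)² - 170*(-145)) = 12103 - (-171 + 21025 + 24650) = 12103 - 1*45504 = 12103 - 45504 = -33401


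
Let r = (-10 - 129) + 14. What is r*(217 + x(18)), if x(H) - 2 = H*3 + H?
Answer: -36375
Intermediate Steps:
x(H) = 2 + 4*H (x(H) = 2 + (H*3 + H) = 2 + (3*H + H) = 2 + 4*H)
r = -125 (r = -139 + 14 = -125)
r*(217 + x(18)) = -125*(217 + (2 + 4*18)) = -125*(217 + (2 + 72)) = -125*(217 + 74) = -125*291 = -36375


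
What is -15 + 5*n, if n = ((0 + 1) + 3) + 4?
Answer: 25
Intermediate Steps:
n = 8 (n = (1 + 3) + 4 = 4 + 4 = 8)
-15 + 5*n = -15 + 5*8 = -15 + 40 = 25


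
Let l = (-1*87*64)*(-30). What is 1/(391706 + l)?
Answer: 1/558746 ≈ 1.7897e-6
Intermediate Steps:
l = 167040 (l = -87*64*(-30) = -5568*(-30) = 167040)
1/(391706 + l) = 1/(391706 + 167040) = 1/558746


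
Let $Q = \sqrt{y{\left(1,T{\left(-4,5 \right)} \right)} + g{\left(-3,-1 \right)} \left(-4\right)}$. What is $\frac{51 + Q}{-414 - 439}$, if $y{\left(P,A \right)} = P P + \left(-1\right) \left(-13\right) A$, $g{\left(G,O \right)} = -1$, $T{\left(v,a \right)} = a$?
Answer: $- \frac{51}{853} - \frac{\sqrt{70}}{853} \approx -0.069597$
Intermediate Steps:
$y{\left(P,A \right)} = P^{2} + 13 A$
$Q = \sqrt{70}$ ($Q = \sqrt{\left(1^{2} + 13 \cdot 5\right) - -4} = \sqrt{\left(1 + 65\right) + 4} = \sqrt{66 + 4} = \sqrt{70} \approx 8.3666$)
$\frac{51 + Q}{-414 - 439} = \frac{51 + \sqrt{70}}{-414 - 439} = \frac{51 + \sqrt{70}}{-853} = \left(51 + \sqrt{70}\right) \left(- \frac{1}{853}\right) = - \frac{51}{853} - \frac{\sqrt{70}}{853}$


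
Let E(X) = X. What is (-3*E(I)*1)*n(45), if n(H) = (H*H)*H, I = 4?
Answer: -1093500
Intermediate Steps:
n(H) = H**3 (n(H) = H**2*H = H**3)
(-3*E(I)*1)*n(45) = (-3*4*1)*45**3 = -12*1*91125 = -12*91125 = -1093500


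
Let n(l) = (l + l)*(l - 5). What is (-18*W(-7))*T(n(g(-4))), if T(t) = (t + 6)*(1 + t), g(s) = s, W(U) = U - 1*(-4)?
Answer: 307476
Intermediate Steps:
W(U) = 4 + U (W(U) = U + 4 = 4 + U)
n(l) = 2*l*(-5 + l) (n(l) = (2*l)*(-5 + l) = 2*l*(-5 + l))
T(t) = (1 + t)*(6 + t) (T(t) = (6 + t)*(1 + t) = (1 + t)*(6 + t))
(-18*W(-7))*T(n(g(-4))) = (-18*(4 - 7))*(6 + (2*(-4)*(-5 - 4))**2 + 7*(2*(-4)*(-5 - 4))) = (-18*(-3))*(6 + (2*(-4)*(-9))**2 + 7*(2*(-4)*(-9))) = 54*(6 + 72**2 + 7*72) = 54*(6 + 5184 + 504) = 54*5694 = 307476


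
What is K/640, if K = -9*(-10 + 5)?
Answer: 9/128 ≈ 0.070313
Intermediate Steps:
K = 45 (K = -9*(-5) = 45)
K/640 = 45/640 = 45*(1/640) = 9/128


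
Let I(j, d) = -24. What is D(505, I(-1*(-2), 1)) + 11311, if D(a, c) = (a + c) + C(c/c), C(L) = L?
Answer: 11793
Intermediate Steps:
D(a, c) = 1 + a + c (D(a, c) = (a + c) + c/c = (a + c) + 1 = 1 + a + c)
D(505, I(-1*(-2), 1)) + 11311 = (1 + 505 - 24) + 11311 = 482 + 11311 = 11793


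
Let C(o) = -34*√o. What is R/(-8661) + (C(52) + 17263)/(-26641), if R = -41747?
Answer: 962666984/230737701 + 68*√13/26641 ≈ 4.1813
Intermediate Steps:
R/(-8661) + (C(52) + 17263)/(-26641) = -41747/(-8661) + (-68*√13 + 17263)/(-26641) = -41747*(-1/8661) + (-68*√13 + 17263)*(-1/26641) = 41747/8661 + (-68*√13 + 17263)*(-1/26641) = 41747/8661 + (17263 - 68*√13)*(-1/26641) = 41747/8661 + (-17263/26641 + 68*√13/26641) = 962666984/230737701 + 68*√13/26641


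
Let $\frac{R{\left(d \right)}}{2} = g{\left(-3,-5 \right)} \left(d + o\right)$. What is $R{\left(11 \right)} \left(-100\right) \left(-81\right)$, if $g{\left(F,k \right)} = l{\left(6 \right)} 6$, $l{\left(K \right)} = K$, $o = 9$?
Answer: $11664000$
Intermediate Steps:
$g{\left(F,k \right)} = 36$ ($g{\left(F,k \right)} = 6 \cdot 6 = 36$)
$R{\left(d \right)} = 648 + 72 d$ ($R{\left(d \right)} = 2 \cdot 36 \left(d + 9\right) = 2 \cdot 36 \left(9 + d\right) = 2 \left(324 + 36 d\right) = 648 + 72 d$)
$R{\left(11 \right)} \left(-100\right) \left(-81\right) = \left(648 + 72 \cdot 11\right) \left(-100\right) \left(-81\right) = \left(648 + 792\right) \left(-100\right) \left(-81\right) = 1440 \left(-100\right) \left(-81\right) = \left(-144000\right) \left(-81\right) = 11664000$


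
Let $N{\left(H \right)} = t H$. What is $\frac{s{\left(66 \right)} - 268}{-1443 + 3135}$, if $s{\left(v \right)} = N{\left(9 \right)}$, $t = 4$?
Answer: $- \frac{58}{423} \approx -0.13712$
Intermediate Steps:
$N{\left(H \right)} = 4 H$
$s{\left(v \right)} = 36$ ($s{\left(v \right)} = 4 \cdot 9 = 36$)
$\frac{s{\left(66 \right)} - 268}{-1443 + 3135} = \frac{36 - 268}{-1443 + 3135} = - \frac{232}{1692} = \left(-232\right) \frac{1}{1692} = - \frac{58}{423}$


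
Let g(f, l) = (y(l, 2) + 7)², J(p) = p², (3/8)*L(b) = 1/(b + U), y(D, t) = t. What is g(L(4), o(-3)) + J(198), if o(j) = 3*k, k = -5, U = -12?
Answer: 39285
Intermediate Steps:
o(j) = -15 (o(j) = 3*(-5) = -15)
L(b) = 8/(3*(-12 + b)) (L(b) = 8/(3*(b - 12)) = 8/(3*(-12 + b)))
g(f, l) = 81 (g(f, l) = (2 + 7)² = 9² = 81)
g(L(4), o(-3)) + J(198) = 81 + 198² = 81 + 39204 = 39285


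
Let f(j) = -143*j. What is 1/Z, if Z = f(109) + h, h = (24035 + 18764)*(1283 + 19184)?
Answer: 1/875951546 ≈ 1.1416e-9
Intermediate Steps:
h = 875967133 (h = 42799*20467 = 875967133)
Z = 875951546 (Z = -143*109 + 875967133 = -15587 + 875967133 = 875951546)
1/Z = 1/875951546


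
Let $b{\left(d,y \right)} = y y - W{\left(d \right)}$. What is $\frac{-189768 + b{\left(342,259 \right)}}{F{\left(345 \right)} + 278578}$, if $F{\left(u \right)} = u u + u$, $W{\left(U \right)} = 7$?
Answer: $- \frac{61347}{198974} \approx -0.30832$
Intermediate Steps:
$F{\left(u \right)} = u + u^{2}$ ($F{\left(u \right)} = u^{2} + u = u + u^{2}$)
$b{\left(d,y \right)} = -7 + y^{2}$ ($b{\left(d,y \right)} = y y - 7 = y^{2} - 7 = -7 + y^{2}$)
$\frac{-189768 + b{\left(342,259 \right)}}{F{\left(345 \right)} + 278578} = \frac{-189768 - \left(7 - 259^{2}\right)}{345 \left(1 + 345\right) + 278578} = \frac{-189768 + \left(-7 + 67081\right)}{345 \cdot 346 + 278578} = \frac{-189768 + 67074}{119370 + 278578} = - \frac{122694}{397948} = \left(-122694\right) \frac{1}{397948} = - \frac{61347}{198974}$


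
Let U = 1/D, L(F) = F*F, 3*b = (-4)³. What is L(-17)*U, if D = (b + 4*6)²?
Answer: 2601/64 ≈ 40.641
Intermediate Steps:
b = -64/3 (b = (⅓)*(-4)³ = (⅓)*(-64) = -64/3 ≈ -21.333)
L(F) = F²
D = 64/9 (D = (-64/3 + 4*6)² = (-64/3 + 24)² = (8/3)² = 64/9 ≈ 7.1111)
U = 9/64 (U = 1/(64/9) = 9/64 ≈ 0.14063)
L(-17)*U = (-17)²*(9/64) = 289*(9/64) = 2601/64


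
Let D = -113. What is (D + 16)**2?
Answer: 9409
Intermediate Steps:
(D + 16)**2 = (-113 + 16)**2 = (-97)**2 = 9409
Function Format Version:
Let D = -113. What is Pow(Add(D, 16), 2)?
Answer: 9409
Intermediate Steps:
Pow(Add(D, 16), 2) = Pow(Add(-113, 16), 2) = Pow(-97, 2) = 9409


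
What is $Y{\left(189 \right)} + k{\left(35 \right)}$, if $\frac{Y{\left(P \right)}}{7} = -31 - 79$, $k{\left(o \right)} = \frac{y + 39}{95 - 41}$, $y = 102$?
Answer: $- \frac{13813}{18} \approx -767.39$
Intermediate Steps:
$k{\left(o \right)} = \frac{47}{18}$ ($k{\left(o \right)} = \frac{102 + 39}{95 - 41} = \frac{141}{54} = 141 \cdot \frac{1}{54} = \frac{47}{18}$)
$Y{\left(P \right)} = -770$ ($Y{\left(P \right)} = 7 \left(-31 - 79\right) = 7 \left(-110\right) = -770$)
$Y{\left(189 \right)} + k{\left(35 \right)} = -770 + \frac{47}{18} = - \frac{13813}{18}$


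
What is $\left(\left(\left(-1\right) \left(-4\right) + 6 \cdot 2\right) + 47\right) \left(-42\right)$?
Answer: $-2646$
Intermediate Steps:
$\left(\left(\left(-1\right) \left(-4\right) + 6 \cdot 2\right) + 47\right) \left(-42\right) = \left(\left(4 + 12\right) + 47\right) \left(-42\right) = \left(16 + 47\right) \left(-42\right) = 63 \left(-42\right) = -2646$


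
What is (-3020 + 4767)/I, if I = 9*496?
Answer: 1747/4464 ≈ 0.39135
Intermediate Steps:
I = 4464
(-3020 + 4767)/I = (-3020 + 4767)/4464 = 1747*(1/4464) = 1747/4464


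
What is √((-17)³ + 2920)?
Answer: I*√1993 ≈ 44.643*I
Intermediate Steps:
√((-17)³ + 2920) = √(-4913 + 2920) = √(-1993) = I*√1993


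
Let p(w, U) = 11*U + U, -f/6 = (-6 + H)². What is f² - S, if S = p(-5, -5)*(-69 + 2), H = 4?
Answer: -3444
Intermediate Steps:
f = -24 (f = -6*(-6 + 4)² = -6*(-2)² = -6*4 = -24)
p(w, U) = 12*U
S = 4020 (S = (12*(-5))*(-69 + 2) = -60*(-67) = 4020)
f² - S = (-24)² - 1*4020 = 576 - 4020 = -3444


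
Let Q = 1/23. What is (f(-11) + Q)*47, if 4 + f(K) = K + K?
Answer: -28059/23 ≈ -1220.0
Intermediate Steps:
f(K) = -4 + 2*K (f(K) = -4 + (K + K) = -4 + 2*K)
Q = 1/23 ≈ 0.043478
(f(-11) + Q)*47 = ((-4 + 2*(-11)) + 1/23)*47 = ((-4 - 22) + 1/23)*47 = (-26 + 1/23)*47 = -597/23*47 = -28059/23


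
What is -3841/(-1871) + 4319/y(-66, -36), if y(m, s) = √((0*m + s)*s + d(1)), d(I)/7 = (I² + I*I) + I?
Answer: 3841/1871 + 4319*√1317/1317 ≈ 121.06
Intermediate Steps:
d(I) = 7*I + 14*I² (d(I) = 7*((I² + I*I) + I) = 7*((I² + I²) + I) = 7*(2*I² + I) = 7*(I + 2*I²) = 7*I + 14*I²)
y(m, s) = √(21 + s²) (y(m, s) = √((0*m + s)*s + 7*1*(1 + 2*1)) = √((0 + s)*s + 7*1*(1 + 2)) = √(s*s + 7*1*3) = √(s² + 21) = √(21 + s²))
-3841/(-1871) + 4319/y(-66, -36) = -3841/(-1871) + 4319/(√(21 + (-36)²)) = -3841*(-1/1871) + 4319/(√(21 + 1296)) = 3841/1871 + 4319/(√1317) = 3841/1871 + 4319*(√1317/1317) = 3841/1871 + 4319*√1317/1317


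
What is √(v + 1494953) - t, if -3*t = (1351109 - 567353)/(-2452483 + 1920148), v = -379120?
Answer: -87084/177445 + √1115833 ≈ 1055.8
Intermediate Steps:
t = 87084/177445 (t = -(1351109 - 567353)/(3*(-2452483 + 1920148)) = -261252/(-532335) = -261252*(-1)/532335 = -⅓*(-261252/177445) = 87084/177445 ≈ 0.49077)
√(v + 1494953) - t = √(-379120 + 1494953) - 1*87084/177445 = √1115833 - 87084/177445 = -87084/177445 + √1115833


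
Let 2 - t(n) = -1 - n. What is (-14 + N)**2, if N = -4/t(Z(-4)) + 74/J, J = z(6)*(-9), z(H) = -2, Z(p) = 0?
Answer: 10201/81 ≈ 125.94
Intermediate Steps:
t(n) = 3 + n (t(n) = 2 - (-1 - n) = 2 + (1 + n) = 3 + n)
J = 18 (J = -2*(-9) = 18)
N = 25/9 (N = -4/(3 + 0) + 74/18 = -4/3 + 74*(1/18) = -4*1/3 + 37/9 = -4/3 + 37/9 = 25/9 ≈ 2.7778)
(-14 + N)**2 = (-14 + 25/9)**2 = (-101/9)**2 = 10201/81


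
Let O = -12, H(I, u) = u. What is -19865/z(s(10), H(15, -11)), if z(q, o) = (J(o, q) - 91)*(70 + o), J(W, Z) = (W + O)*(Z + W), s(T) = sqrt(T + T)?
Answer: -1609065/462088 - 456895*sqrt(5)/462088 ≈ -5.6931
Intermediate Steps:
s(T) = sqrt(2)*sqrt(T) (s(T) = sqrt(2*T) = sqrt(2)*sqrt(T))
J(W, Z) = (-12 + W)*(W + Z) (J(W, Z) = (W - 12)*(Z + W) = (-12 + W)*(W + Z))
z(q, o) = (70 + o)*(-91 + o**2 - 12*o - 12*q + o*q) (z(q, o) = ((o**2 - 12*o - 12*q + o*q) - 91)*(70 + o) = (-91 + o**2 - 12*o - 12*q + o*q)*(70 + o) = (70 + o)*(-91 + o**2 - 12*o - 12*q + o*q))
-19865/z(s(10), H(15, -11)) = -19865/(-6370 + (-11)**3 - 931*(-11) - 840*sqrt(2)*sqrt(10) + 58*(-11)**2 + (sqrt(2)*sqrt(10))*(-11)**2 + 58*(-11)*(sqrt(2)*sqrt(10))) = -19865/(-6370 - 1331 + 10241 - 1680*sqrt(5) + 58*121 + (2*sqrt(5))*121 + 58*(-11)*(2*sqrt(5))) = -19865/(-6370 - 1331 + 10241 - 1680*sqrt(5) + 7018 + 242*sqrt(5) - 1276*sqrt(5)) = -19865/(9558 - 2714*sqrt(5))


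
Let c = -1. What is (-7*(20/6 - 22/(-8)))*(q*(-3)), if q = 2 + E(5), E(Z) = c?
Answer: 511/4 ≈ 127.75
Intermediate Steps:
E(Z) = -1
q = 1 (q = 2 - 1 = 1)
(-7*(20/6 - 22/(-8)))*(q*(-3)) = (-7*(20/6 - 22/(-8)))*(1*(-3)) = -7*(20*(⅙) - 22*(-⅛))*(-3) = -7*(10/3 + 11/4)*(-3) = -7*73/12*(-3) = -511/12*(-3) = 511/4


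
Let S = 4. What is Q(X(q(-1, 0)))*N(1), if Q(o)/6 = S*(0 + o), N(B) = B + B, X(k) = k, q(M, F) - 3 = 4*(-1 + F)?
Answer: -48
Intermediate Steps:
q(M, F) = -1 + 4*F (q(M, F) = 3 + 4*(-1 + F) = 3 + (-4 + 4*F) = -1 + 4*F)
N(B) = 2*B
Q(o) = 24*o (Q(o) = 6*(4*(0 + o)) = 6*(4*o) = 24*o)
Q(X(q(-1, 0)))*N(1) = (24*(-1 + 4*0))*(2*1) = (24*(-1 + 0))*2 = (24*(-1))*2 = -24*2 = -48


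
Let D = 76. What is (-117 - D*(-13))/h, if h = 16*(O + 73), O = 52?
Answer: 871/2000 ≈ 0.43550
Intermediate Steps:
h = 2000 (h = 16*(52 + 73) = 16*125 = 2000)
(-117 - D*(-13))/h = (-117 - 1*76*(-13))/2000 = (-117 - 76*(-13))*(1/2000) = (-117 + 988)*(1/2000) = 871*(1/2000) = 871/2000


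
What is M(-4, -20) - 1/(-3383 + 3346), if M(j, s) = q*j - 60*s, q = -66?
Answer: 54169/37 ≈ 1464.0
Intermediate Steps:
M(j, s) = -66*j - 60*s
M(-4, -20) - 1/(-3383 + 3346) = (-66*(-4) - 60*(-20)) - 1/(-3383 + 3346) = (264 + 1200) - 1/(-37) = 1464 - 1*(-1/37) = 1464 + 1/37 = 54169/37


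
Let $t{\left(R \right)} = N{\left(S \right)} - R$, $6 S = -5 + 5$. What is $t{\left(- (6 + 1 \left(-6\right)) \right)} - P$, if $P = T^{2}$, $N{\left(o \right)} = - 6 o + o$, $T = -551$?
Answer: $-303601$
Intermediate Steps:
$S = 0$ ($S = \frac{-5 + 5}{6} = \frac{1}{6} \cdot 0 = 0$)
$N{\left(o \right)} = - 5 o$
$P = 303601$ ($P = \left(-551\right)^{2} = 303601$)
$t{\left(R \right)} = - R$ ($t{\left(R \right)} = \left(-5\right) 0 - R = 0 - R = - R$)
$t{\left(- (6 + 1 \left(-6\right)) \right)} - P = - \left(-1\right) \left(6 + 1 \left(-6\right)\right) - 303601 = - \left(-1\right) \left(6 - 6\right) - 303601 = - \left(-1\right) 0 - 303601 = \left(-1\right) 0 - 303601 = 0 - 303601 = -303601$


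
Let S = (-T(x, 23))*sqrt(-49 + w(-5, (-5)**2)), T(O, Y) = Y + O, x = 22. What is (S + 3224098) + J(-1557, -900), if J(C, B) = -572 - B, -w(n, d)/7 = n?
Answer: 3224426 - 45*I*sqrt(14) ≈ 3.2244e+6 - 168.37*I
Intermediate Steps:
w(n, d) = -7*n
T(O, Y) = O + Y
S = -45*I*sqrt(14) (S = (-(22 + 23))*sqrt(-49 - 7*(-5)) = (-1*45)*sqrt(-49 + 35) = -45*I*sqrt(14) ≈ -168.37*I)
(S + 3224098) + J(-1557, -900) = (-45*I*sqrt(14) + 3224098) + (-572 - 1*(-900)) = (3224098 - 45*I*sqrt(14)) + (-572 + 900) = (3224098 - 45*I*sqrt(14)) + 328 = 3224426 - 45*I*sqrt(14)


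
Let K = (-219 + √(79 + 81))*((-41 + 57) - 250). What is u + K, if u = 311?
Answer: 51557 - 936*√10 ≈ 48597.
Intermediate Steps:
K = 51246 - 936*√10 (K = (-219 + √160)*(16 - 250) = (-219 + 4*√10)*(-234) = 51246 - 936*√10 ≈ 48286.)
u + K = 311 + (51246 - 936*√10) = 51557 - 936*√10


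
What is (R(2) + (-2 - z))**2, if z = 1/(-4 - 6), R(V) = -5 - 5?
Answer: 14161/100 ≈ 141.61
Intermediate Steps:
R(V) = -10
z = -1/10 (z = 1/(-10) = -1/10 ≈ -0.10000)
(R(2) + (-2 - z))**2 = (-10 + (-2 - 1*(-1/10)))**2 = (-10 + (-2 + 1/10))**2 = (-10 - 19/10)**2 = (-119/10)**2 = 14161/100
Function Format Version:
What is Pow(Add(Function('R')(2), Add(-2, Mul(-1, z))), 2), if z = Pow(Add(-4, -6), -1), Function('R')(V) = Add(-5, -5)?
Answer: Rational(14161, 100) ≈ 141.61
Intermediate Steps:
Function('R')(V) = -10
z = Rational(-1, 10) (z = Pow(-10, -1) = Rational(-1, 10) ≈ -0.10000)
Pow(Add(Function('R')(2), Add(-2, Mul(-1, z))), 2) = Pow(Add(-10, Add(-2, Mul(-1, Rational(-1, 10)))), 2) = Pow(Add(-10, Add(-2, Rational(1, 10))), 2) = Pow(Add(-10, Rational(-19, 10)), 2) = Pow(Rational(-119, 10), 2) = Rational(14161, 100)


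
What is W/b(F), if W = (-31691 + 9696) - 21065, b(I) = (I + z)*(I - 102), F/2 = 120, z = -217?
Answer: -21530/1587 ≈ -13.566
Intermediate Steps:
F = 240 (F = 2*120 = 240)
b(I) = (-217 + I)*(-102 + I) (b(I) = (I - 217)*(I - 102) = (-217 + I)*(-102 + I))
W = -43060 (W = -21995 - 21065 = -43060)
W/b(F) = -43060/(22134 + 240**2 - 319*240) = -43060/(22134 + 57600 - 76560) = -43060/3174 = -43060*1/3174 = -21530/1587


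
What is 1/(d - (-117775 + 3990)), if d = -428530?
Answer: -1/314745 ≈ -3.1772e-6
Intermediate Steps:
1/(d - (-117775 + 3990)) = 1/(-428530 - (-117775 + 3990)) = 1/(-428530 - 1*(-113785)) = 1/(-428530 + 113785) = 1/(-314745) = -1/314745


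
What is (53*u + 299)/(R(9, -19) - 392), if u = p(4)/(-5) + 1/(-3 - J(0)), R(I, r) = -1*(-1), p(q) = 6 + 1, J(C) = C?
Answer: -3107/5865 ≈ -0.52975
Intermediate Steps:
p(q) = 7
R(I, r) = 1
u = -26/15 (u = 7/(-5) + 1/(-3 - 1*0) = 7*(-1/5) + 1/(-3 + 0) = -7/5 + 1/(-3) = -7/5 + 1*(-1/3) = -7/5 - 1/3 = -26/15 ≈ -1.7333)
(53*u + 299)/(R(9, -19) - 392) = (53*(-26/15) + 299)/(1 - 392) = (-1378/15 + 299)/(-391) = (3107/15)*(-1/391) = -3107/5865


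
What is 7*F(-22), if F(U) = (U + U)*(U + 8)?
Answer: 4312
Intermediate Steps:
F(U) = 2*U*(8 + U) (F(U) = (2*U)*(8 + U) = 2*U*(8 + U))
7*F(-22) = 7*(2*(-22)*(8 - 22)) = 7*(2*(-22)*(-14)) = 7*616 = 4312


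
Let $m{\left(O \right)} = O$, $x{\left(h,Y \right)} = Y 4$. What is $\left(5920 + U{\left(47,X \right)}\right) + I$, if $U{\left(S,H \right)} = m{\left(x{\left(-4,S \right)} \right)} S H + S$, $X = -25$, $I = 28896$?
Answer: $-186037$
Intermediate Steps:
$x{\left(h,Y \right)} = 4 Y$
$U{\left(S,H \right)} = S + 4 H S^{2}$ ($U{\left(S,H \right)} = 4 S S H + S = 4 S^{2} H + S = 4 H S^{2} + S = S + 4 H S^{2}$)
$\left(5920 + U{\left(47,X \right)}\right) + I = \left(5920 + 47 \left(1 + 4 \left(-25\right) 47\right)\right) + 28896 = \left(5920 + 47 \left(1 - 4700\right)\right) + 28896 = \left(5920 + 47 \left(-4699\right)\right) + 28896 = \left(5920 - 220853\right) + 28896 = -214933 + 28896 = -186037$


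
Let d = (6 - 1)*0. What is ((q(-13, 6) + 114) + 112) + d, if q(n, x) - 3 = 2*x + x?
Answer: 247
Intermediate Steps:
q(n, x) = 3 + 3*x (q(n, x) = 3 + (2*x + x) = 3 + 3*x)
d = 0 (d = 5*0 = 0)
((q(-13, 6) + 114) + 112) + d = (((3 + 3*6) + 114) + 112) + 0 = (((3 + 18) + 114) + 112) + 0 = ((21 + 114) + 112) + 0 = (135 + 112) + 0 = 247 + 0 = 247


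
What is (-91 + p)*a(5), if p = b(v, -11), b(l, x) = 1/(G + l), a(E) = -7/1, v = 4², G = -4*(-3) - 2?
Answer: 16555/26 ≈ 636.73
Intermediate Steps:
G = 10 (G = 12 - 2 = 10)
v = 16
a(E) = -7 (a(E) = -7*1 = -7)
b(l, x) = 1/(10 + l)
p = 1/26 (p = 1/(10 + 16) = 1/26 ≈ 0.038462)
(-91 + p)*a(5) = (-91 + 1/26)*(-7) = -2365/26*(-7) = 16555/26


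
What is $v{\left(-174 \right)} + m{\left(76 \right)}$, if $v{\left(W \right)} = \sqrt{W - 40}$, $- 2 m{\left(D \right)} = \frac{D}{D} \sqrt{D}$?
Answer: $- \sqrt{19} + i \sqrt{214} \approx -4.3589 + 14.629 i$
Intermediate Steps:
$m{\left(D \right)} = - \frac{\sqrt{D}}{2}$ ($m{\left(D \right)} = - \frac{\frac{D}{D} \sqrt{D}}{2} = - \frac{1 \sqrt{D}}{2} = - \frac{\sqrt{D}}{2}$)
$v{\left(W \right)} = \sqrt{-40 + W}$
$v{\left(-174 \right)} + m{\left(76 \right)} = \sqrt{-40 - 174} - \frac{\sqrt{76}}{2} = \sqrt{-214} - \frac{2 \sqrt{19}}{2} = i \sqrt{214} - \sqrt{19} = - \sqrt{19} + i \sqrt{214}$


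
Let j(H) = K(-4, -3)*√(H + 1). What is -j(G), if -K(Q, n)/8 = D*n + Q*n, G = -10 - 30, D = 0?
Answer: 96*I*√39 ≈ 599.52*I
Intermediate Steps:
G = -40
K(Q, n) = -8*Q*n (K(Q, n) = -8*(0*n + Q*n) = -8*(0 + Q*n) = -8*Q*n)
j(H) = -96*√(1 + H) (j(H) = (-8*(-4)*(-3))*√(H + 1) = -96*√(1 + H))
-j(G) = -(-96)*√(1 - 40) = -(-96)*√(-39) = -(-96)*I*√39 = 96*I*√39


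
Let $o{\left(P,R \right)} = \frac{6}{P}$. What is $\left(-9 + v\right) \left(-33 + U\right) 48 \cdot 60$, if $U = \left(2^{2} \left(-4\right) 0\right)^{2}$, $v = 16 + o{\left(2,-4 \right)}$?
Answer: $-950400$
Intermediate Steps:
$v = 19$ ($v = 16 + \frac{6}{2} = 16 + 6 \cdot \frac{1}{2} = 16 + 3 = 19$)
$U = 0$ ($U = \left(4 \left(-4\right) 0\right)^{2} = \left(\left(-16\right) 0\right)^{2} = 0^{2} = 0$)
$\left(-9 + v\right) \left(-33 + U\right) 48 \cdot 60 = \left(-9 + 19\right) \left(-33 + 0\right) 48 \cdot 60 = 10 \left(-33\right) 48 \cdot 60 = \left(-330\right) 48 \cdot 60 = \left(-15840\right) 60 = -950400$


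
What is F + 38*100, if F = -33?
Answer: 3767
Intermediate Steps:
F + 38*100 = -33 + 38*100 = -33 + 3800 = 3767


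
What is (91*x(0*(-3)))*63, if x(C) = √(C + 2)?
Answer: 5733*√2 ≈ 8107.7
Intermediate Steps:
x(C) = √(2 + C)
(91*x(0*(-3)))*63 = (91*√(2 + 0*(-3)))*63 = (91*√(2 + 0))*63 = (91*√2)*63 = 5733*√2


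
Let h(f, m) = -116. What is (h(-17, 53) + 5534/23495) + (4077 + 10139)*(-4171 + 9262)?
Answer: 1700416327834/23495 ≈ 7.2374e+7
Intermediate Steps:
(h(-17, 53) + 5534/23495) + (4077 + 10139)*(-4171 + 9262) = (-116 + 5534/23495) + (4077 + 10139)*(-4171 + 9262) = (-116 + 5534*(1/23495)) + 14216*5091 = (-116 + 5534/23495) + 72373656 = -2719886/23495 + 72373656 = 1700416327834/23495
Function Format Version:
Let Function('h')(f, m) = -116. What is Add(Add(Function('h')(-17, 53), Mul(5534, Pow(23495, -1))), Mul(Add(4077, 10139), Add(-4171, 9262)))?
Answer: Rational(1700416327834, 23495) ≈ 7.2374e+7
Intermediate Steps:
Add(Add(Function('h')(-17, 53), Mul(5534, Pow(23495, -1))), Mul(Add(4077, 10139), Add(-4171, 9262))) = Add(Add(-116, Mul(5534, Pow(23495, -1))), Mul(Add(4077, 10139), Add(-4171, 9262))) = Add(Add(-116, Mul(5534, Rational(1, 23495))), Mul(14216, 5091)) = Add(Add(-116, Rational(5534, 23495)), 72373656) = Add(Rational(-2719886, 23495), 72373656) = Rational(1700416327834, 23495)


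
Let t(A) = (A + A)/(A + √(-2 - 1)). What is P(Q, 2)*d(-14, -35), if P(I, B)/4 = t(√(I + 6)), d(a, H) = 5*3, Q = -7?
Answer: -60 + 60*√3 ≈ 43.923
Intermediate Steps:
d(a, H) = 15
t(A) = 2*A/(A + I*√3) (t(A) = (2*A)/(A + √(-3)) = (2*A)/(A + I*√3) = 2*A/(A + I*√3))
P(I, B) = 8*√(6 + I)/(√(6 + I) + I*√3) (P(I, B) = 4*(2*√(I + 6)/(√(I + 6) + I*√3)) = 4*(2*√(6 + I)/(√(6 + I) + I*√3)) = 8*√(6 + I)/(√(6 + I) + I*√3))
P(Q, 2)*d(-14, -35) = (8*√(6 - 7)/(√(6 - 7) + I*√3))*15 = (8*√(-1)/(√(-1) + I*√3))*15 = (8*I/(I + I*√3))*15 = 120*I/(I + I*√3)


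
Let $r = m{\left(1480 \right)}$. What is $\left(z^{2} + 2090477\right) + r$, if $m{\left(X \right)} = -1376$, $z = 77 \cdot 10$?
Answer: $2682001$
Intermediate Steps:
$z = 770$
$r = -1376$
$\left(z^{2} + 2090477\right) + r = \left(770^{2} + 2090477\right) - 1376 = \left(592900 + 2090477\right) - 1376 = 2683377 - 1376 = 2682001$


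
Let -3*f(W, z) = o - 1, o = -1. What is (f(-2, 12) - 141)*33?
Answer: -4631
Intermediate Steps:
f(W, z) = 2/3 (f(W, z) = -(-1 - 1)/3 = -1/3*(-2) = 2/3)
(f(-2, 12) - 141)*33 = (2/3 - 141)*33 = -421/3*33 = -4631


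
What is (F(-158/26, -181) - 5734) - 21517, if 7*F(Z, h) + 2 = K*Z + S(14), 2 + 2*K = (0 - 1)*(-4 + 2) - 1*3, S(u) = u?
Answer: -4959133/182 ≈ -27248.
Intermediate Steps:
K = -3/2 (K = -1 + ((0 - 1)*(-4 + 2) - 1*3)/2 = -1 + (-1*(-2) - 3)/2 = -1 + (2 - 3)/2 = -1 + (½)*(-1) = -1 - ½ = -3/2 ≈ -1.5000)
F(Z, h) = 12/7 - 3*Z/14 (F(Z, h) = -2/7 + (-3*Z/2 + 14)/7 = -2/7 + (14 - 3*Z/2)/7 = -2/7 + (2 - 3*Z/14) = 12/7 - 3*Z/14)
(F(-158/26, -181) - 5734) - 21517 = ((12/7 - (-237)/(7*26)) - 5734) - 21517 = ((12/7 - 3/14*(-79/13)) - 5734) - 21517 = ((12/7 + 237/182) - 5734) - 21517 = (549/182 - 5734) - 21517 = -1043039/182 - 21517 = -4959133/182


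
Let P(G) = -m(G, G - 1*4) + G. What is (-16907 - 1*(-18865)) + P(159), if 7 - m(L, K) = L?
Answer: 2269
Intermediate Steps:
m(L, K) = 7 - L
P(G) = -7 + 2*G (P(G) = -(7 - G) + G = (-7 + G) + G = -7 + 2*G)
(-16907 - 1*(-18865)) + P(159) = (-16907 - 1*(-18865)) + (-7 + 2*159) = (-16907 + 18865) + (-7 + 318) = 1958 + 311 = 2269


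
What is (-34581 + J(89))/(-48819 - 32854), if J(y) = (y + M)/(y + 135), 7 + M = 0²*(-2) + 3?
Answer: 7746059/18294752 ≈ 0.42340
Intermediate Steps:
M = -4 (M = -7 + (0²*(-2) + 3) = -7 + (0*(-2) + 3) = -7 + (0 + 3) = -7 + 3 = -4)
J(y) = (-4 + y)/(135 + y) (J(y) = (y - 4)/(y + 135) = (-4 + y)/(135 + y))
(-34581 + J(89))/(-48819 - 32854) = (-34581 + (-4 + 89)/(135 + 89))/(-48819 - 32854) = (-34581 + 85/224)/(-81673) = (-34581 + (1/224)*85)*(-1/81673) = (-34581 + 85/224)*(-1/81673) = -7746059/224*(-1/81673) = 7746059/18294752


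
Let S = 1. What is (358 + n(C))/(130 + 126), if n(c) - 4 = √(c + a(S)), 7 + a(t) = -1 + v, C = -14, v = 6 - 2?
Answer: 181/128 + 3*I*√2/256 ≈ 1.4141 + 0.016573*I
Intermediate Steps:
v = 4
a(t) = -4 (a(t) = -7 + (-1 + 4) = -7 + 3 = -4)
n(c) = 4 + √(-4 + c) (n(c) = 4 + √(c - 4) = 4 + √(-4 + c))
(358 + n(C))/(130 + 126) = (358 + (4 + √(-4 - 14)))/(130 + 126) = (358 + (4 + √(-18)))/256 = (358 + (4 + 3*I*√2))*(1/256) = (362 + 3*I*√2)*(1/256) = 181/128 + 3*I*√2/256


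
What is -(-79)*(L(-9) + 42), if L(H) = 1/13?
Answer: 43213/13 ≈ 3324.1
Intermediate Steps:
L(H) = 1/13
-(-79)*(L(-9) + 42) = -(-79)*(1/13 + 42) = -(-79)*547/13 = -1*(-43213/13) = 43213/13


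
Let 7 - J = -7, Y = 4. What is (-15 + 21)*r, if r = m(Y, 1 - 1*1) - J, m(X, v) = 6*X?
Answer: 60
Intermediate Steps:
J = 14 (J = 7 - 1*(-7) = 7 + 7 = 14)
r = 10 (r = 6*4 - 1*14 = 24 - 14 = 10)
(-15 + 21)*r = (-15 + 21)*10 = 6*10 = 60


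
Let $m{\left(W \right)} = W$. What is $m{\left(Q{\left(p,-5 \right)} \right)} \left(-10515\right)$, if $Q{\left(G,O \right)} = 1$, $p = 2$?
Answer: $-10515$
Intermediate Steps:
$m{\left(Q{\left(p,-5 \right)} \right)} \left(-10515\right) = 1 \left(-10515\right) = -10515$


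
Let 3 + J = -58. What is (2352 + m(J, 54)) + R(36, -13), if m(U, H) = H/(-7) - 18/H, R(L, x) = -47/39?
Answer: 213190/91 ≈ 2342.7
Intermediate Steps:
J = -61 (J = -3 - 58 = -61)
R(L, x) = -47/39 (R(L, x) = -47*1/39 = -47/39)
m(U, H) = -18/H - H/7 (m(U, H) = H*(-1/7) - 18/H = -H/7 - 18/H = -18/H - H/7)
(2352 + m(J, 54)) + R(36, -13) = (2352 + (-18/54 - 1/7*54)) - 47/39 = (2352 + (-18*1/54 - 54/7)) - 47/39 = (2352 + (-1/3 - 54/7)) - 47/39 = (2352 - 169/21) - 47/39 = 49223/21 - 47/39 = 213190/91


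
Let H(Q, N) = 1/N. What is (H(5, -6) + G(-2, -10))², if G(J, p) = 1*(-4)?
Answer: 625/36 ≈ 17.361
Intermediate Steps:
G(J, p) = -4
(H(5, -6) + G(-2, -10))² = (1/(-6) - 4)² = (-⅙ - 4)² = (-25/6)² = 625/36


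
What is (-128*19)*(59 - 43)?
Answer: -38912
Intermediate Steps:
(-128*19)*(59 - 43) = -2432*16 = -38912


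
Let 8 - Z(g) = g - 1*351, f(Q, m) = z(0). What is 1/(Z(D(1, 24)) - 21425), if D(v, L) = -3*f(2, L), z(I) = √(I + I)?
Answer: -1/21066 ≈ -4.7470e-5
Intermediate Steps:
z(I) = √2*√I (z(I) = √(2*I) = √2*√I)
f(Q, m) = 0 (f(Q, m) = √2*√0 = √2*0 = 0)
D(v, L) = 0 (D(v, L) = -3*0 = 0)
Z(g) = 359 - g (Z(g) = 8 - (g - 1*351) = 8 - (g - 351) = 8 - (-351 + g) = 8 + (351 - g) = 359 - g)
1/(Z(D(1, 24)) - 21425) = 1/((359 - 1*0) - 21425) = 1/((359 + 0) - 21425) = 1/(359 - 21425) = 1/(-21066) = -1/21066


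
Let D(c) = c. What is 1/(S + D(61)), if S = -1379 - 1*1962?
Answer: -1/3280 ≈ -0.00030488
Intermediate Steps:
S = -3341 (S = -1379 - 1962 = -3341)
1/(S + D(61)) = 1/(-3341 + 61) = 1/(-3280) = -1/3280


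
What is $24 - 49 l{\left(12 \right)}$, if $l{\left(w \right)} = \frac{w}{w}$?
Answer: $-25$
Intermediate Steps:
$l{\left(w \right)} = 1$
$24 - 49 l{\left(12 \right)} = 24 - 49 = -25$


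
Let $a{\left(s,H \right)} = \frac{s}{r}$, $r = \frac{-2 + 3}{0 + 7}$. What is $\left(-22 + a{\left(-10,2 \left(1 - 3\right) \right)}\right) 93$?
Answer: $-8556$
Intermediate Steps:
$r = \frac{1}{7}$ ($r = 1 \cdot \frac{1}{7} = \frac{1}{7} \approx 0.14286$)
$a{\left(s,H \right)} = 7 s$ ($a{\left(s,H \right)} = s \frac{1}{\frac{1}{7}} = s 7 = 7 s$)
$\left(-22 + a{\left(-10,2 \left(1 - 3\right) \right)}\right) 93 = \left(-22 + 7 \left(-10\right)\right) 93 = \left(-22 - 70\right) 93 = \left(-92\right) 93 = -8556$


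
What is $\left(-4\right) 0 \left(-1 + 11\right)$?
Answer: $0$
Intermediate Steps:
$\left(-4\right) 0 \left(-1 + 11\right) = 0 \cdot 10 = 0$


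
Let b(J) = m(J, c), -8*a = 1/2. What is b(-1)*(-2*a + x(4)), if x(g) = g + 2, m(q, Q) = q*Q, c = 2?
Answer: -49/4 ≈ -12.250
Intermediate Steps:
m(q, Q) = Q*q
a = -1/16 (a = -1/(8*2) = -⅛*½ = -1/16 ≈ -0.062500)
b(J) = 2*J
x(g) = 2 + g
b(-1)*(-2*a + x(4)) = (2*(-1))*(-2*(-1/16) + (2 + 4)) = -2*(⅛ + 6) = -2*49/8 = -49/4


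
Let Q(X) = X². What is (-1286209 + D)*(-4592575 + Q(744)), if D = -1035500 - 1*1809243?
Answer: 16685076235128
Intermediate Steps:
D = -2844743 (D = -1035500 - 1809243 = -2844743)
(-1286209 + D)*(-4592575 + Q(744)) = (-1286209 - 2844743)*(-4592575 + 744²) = -4130952*(-4592575 + 553536) = -4130952*(-4039039) = 16685076235128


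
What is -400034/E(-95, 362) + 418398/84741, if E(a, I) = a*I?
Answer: 8047998069/485707165 ≈ 16.570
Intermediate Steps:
E(a, I) = I*a
-400034/E(-95, 362) + 418398/84741 = -400034/(362*(-95)) + 418398/84741 = -400034/(-34390) + 418398*(1/84741) = -400034*(-1/34390) + 139466/28247 = 200017/17195 + 139466/28247 = 8047998069/485707165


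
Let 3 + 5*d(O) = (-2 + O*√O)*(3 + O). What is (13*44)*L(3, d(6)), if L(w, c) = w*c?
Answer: -36036/5 + 92664*√6/5 ≈ 38189.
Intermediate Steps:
d(O) = -⅗ + (-2 + O^(3/2))*(3 + O)/5 (d(O) = -⅗ + ((-2 + O*√O)*(3 + O))/5 = -⅗ + ((-2 + O^(3/2))*(3 + O))/5 = -⅗ + (-2 + O^(3/2))*(3 + O)/5)
L(w, c) = c*w
(13*44)*L(3, d(6)) = (13*44)*((-9/5 - ⅖*6 + 6^(5/2)/5 + 3*6^(3/2)/5)*3) = 572*((-9/5 - 12/5 + (36*√6)/5 + 3*(6*√6)/5)*3) = 572*((-9/5 - 12/5 + 36*√6/5 + 18*√6/5)*3) = 572*((-21/5 + 54*√6/5)*3) = 572*(-63/5 + 162*√6/5) = -36036/5 + 92664*√6/5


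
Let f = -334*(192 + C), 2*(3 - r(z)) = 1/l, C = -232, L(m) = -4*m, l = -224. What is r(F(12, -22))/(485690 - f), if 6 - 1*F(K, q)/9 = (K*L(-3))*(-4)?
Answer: 269/42320768 ≈ 6.3562e-6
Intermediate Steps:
F(K, q) = 54 + 432*K (F(K, q) = 54 - 9*K*(-4*(-3))*(-4) = 54 - 9*K*12*(-4) = 54 - 9*12*K*(-4) = 54 - (-432)*K = 54 + 432*K)
r(z) = 1345/448 (r(z) = 3 - 1/2/(-224) = 3 - 1/2*(-1/224) = 3 + 1/448 = 1345/448)
f = 13360 (f = -334*(192 - 232) = -334*(-40) = 13360)
r(F(12, -22))/(485690 - f) = 1345/(448*(485690 - 1*13360)) = 1345/(448*(485690 - 13360)) = (1345/448)/472330 = (1345/448)*(1/472330) = 269/42320768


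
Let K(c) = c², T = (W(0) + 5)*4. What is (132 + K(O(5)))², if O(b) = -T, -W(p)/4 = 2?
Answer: 76176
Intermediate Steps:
W(p) = -8 (W(p) = -4*2 = -8)
T = -12 (T = (-8 + 5)*4 = -3*4 = -12)
O(b) = 12 (O(b) = -1*(-12) = 12)
(132 + K(O(5)))² = (132 + 12²)² = (132 + 144)² = 276² = 76176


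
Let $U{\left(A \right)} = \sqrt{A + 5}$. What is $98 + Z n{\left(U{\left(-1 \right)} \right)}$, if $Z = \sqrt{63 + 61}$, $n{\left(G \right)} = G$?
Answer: $98 + 4 \sqrt{31} \approx 120.27$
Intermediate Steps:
$U{\left(A \right)} = \sqrt{5 + A}$
$Z = 2 \sqrt{31}$ ($Z = \sqrt{124} = 2 \sqrt{31} \approx 11.136$)
$98 + Z n{\left(U{\left(-1 \right)} \right)} = 98 + 2 \sqrt{31} \sqrt{5 - 1} = 98 + 2 \sqrt{31} \sqrt{4} = 98 + 2 \sqrt{31} \cdot 2 = 98 + 4 \sqrt{31}$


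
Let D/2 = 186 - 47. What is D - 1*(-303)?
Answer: 581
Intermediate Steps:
D = 278 (D = 2*(186 - 47) = 2*139 = 278)
D - 1*(-303) = 278 - 1*(-303) = 278 + 303 = 581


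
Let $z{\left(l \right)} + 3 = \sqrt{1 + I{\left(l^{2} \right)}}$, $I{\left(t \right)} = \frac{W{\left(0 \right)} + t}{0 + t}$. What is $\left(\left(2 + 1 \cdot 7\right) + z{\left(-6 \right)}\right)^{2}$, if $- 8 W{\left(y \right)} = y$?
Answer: $\left(6 + \sqrt{2}\right)^{2} \approx 54.971$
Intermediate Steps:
$W{\left(y \right)} = - \frac{y}{8}$
$I{\left(t \right)} = 1$ ($I{\left(t \right)} = \frac{\left(- \frac{1}{8}\right) 0 + t}{0 + t} = \frac{0 + t}{t} = \frac{t}{t} = 1$)
$z{\left(l \right)} = -3 + \sqrt{2}$ ($z{\left(l \right)} = -3 + \sqrt{1 + 1} = -3 + \sqrt{2}$)
$\left(\left(2 + 1 \cdot 7\right) + z{\left(-6 \right)}\right)^{2} = \left(\left(2 + 1 \cdot 7\right) - \left(3 - \sqrt{2}\right)\right)^{2} = \left(\left(2 + 7\right) - \left(3 - \sqrt{2}\right)\right)^{2} = \left(9 - \left(3 - \sqrt{2}\right)\right)^{2} = \left(6 + \sqrt{2}\right)^{2}$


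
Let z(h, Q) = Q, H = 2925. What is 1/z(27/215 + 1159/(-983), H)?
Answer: 1/2925 ≈ 0.00034188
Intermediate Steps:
1/z(27/215 + 1159/(-983), H) = 1/2925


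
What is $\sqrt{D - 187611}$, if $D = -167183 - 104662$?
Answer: $8 i \sqrt{7179} \approx 677.83 i$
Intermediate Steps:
$D = -271845$
$\sqrt{D - 187611} = \sqrt{-271845 - 187611} = \sqrt{-459456} = 8 i \sqrt{7179}$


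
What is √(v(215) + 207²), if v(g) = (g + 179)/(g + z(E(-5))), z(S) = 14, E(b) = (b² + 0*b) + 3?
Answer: √2247134635/229 ≈ 207.00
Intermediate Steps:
E(b) = 3 + b² (E(b) = (b² + 0) + 3 = b² + 3 = 3 + b²)
v(g) = (179 + g)/(14 + g) (v(g) = (g + 179)/(g + 14) = (179 + g)/(14 + g))
√(v(215) + 207²) = √((179 + 215)/(14 + 215) + 207²) = √(394/229 + 42849) = √(9812815/229) = √2247134635/229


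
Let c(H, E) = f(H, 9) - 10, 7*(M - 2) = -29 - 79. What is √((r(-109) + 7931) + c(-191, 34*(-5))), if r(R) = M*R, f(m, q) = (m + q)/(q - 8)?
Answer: √450933/7 ≈ 95.931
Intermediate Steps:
f(m, q) = (m + q)/(-8 + q)
M = -94/7 (M = 2 + (-29 - 79)/7 = 2 + (⅐)*(-108) = 2 - 108/7 = -94/7 ≈ -13.429)
r(R) = -94*R/7
c(H, E) = -1 + H (c(H, E) = (H + 9)/(-8 + 9) - 10 = (9 + H)/1 - 10 = 1*(9 + H) - 10 = (9 + H) - 10 = -1 + H)
√((r(-109) + 7931) + c(-191, 34*(-5))) = √((-94/7*(-109) + 7931) + (-1 - 191)) = √((10246/7 + 7931) - 192) = √(65763/7 - 192) = √(64419/7) = √450933/7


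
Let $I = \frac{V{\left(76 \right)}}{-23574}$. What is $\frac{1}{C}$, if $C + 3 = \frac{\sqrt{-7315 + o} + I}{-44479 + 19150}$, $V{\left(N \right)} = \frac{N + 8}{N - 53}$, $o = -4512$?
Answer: $- \frac{15717268468970465745}{47151901892361943028} + \frac{206841545277681 i \sqrt{11827}}{47151901892361943028} \approx -0.33333 + 0.00047706 i$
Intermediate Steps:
$V{\left(N \right)} = \frac{8 + N}{-53 + N}$
$I = - \frac{14}{90367}$ ($I = \frac{\frac{1}{-53 + 76} \left(8 + 76\right)}{-23574} = \frac{1}{23} \cdot 84 \left(- \frac{1}{23574}\right) = \frac{84}{23} \left(- \frac{1}{23574}\right) = - \frac{14}{90367} \approx -0.00015492$)
$C = - \frac{6866717215}{2288905743} - \frac{i \sqrt{11827}}{25329}$ ($C = -3 + \frac{\sqrt{-7315 - 4512} - \frac{14}{90367}}{-44479 + 19150} = -3 + \frac{\sqrt{-11827} - \frac{14}{90367}}{-25329} = -3 + \left(i \sqrt{11827} - \frac{14}{90367}\right) \left(- \frac{1}{25329}\right) = -3 + \left(- \frac{14}{90367} + i \sqrt{11827}\right) \left(- \frac{1}{25329}\right) = -3 + \left(\frac{14}{2288905743} - \frac{i \sqrt{11827}}{25329}\right) = - \frac{6866717215}{2288905743} - \frac{i \sqrt{11827}}{25329} \approx -3.0 - 0.0042936 i$)
$\frac{1}{C} = \frac{1}{- \frac{6866717215}{2288905743} - \frac{i \sqrt{11827}}{25329}}$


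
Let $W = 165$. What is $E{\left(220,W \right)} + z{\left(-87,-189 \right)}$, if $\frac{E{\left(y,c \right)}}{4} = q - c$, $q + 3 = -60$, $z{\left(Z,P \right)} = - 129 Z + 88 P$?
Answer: $-6321$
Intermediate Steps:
$q = -63$ ($q = -3 - 60 = -63$)
$E{\left(y,c \right)} = -252 - 4 c$ ($E{\left(y,c \right)} = 4 \left(-63 - c\right) = -252 - 4 c$)
$E{\left(220,W \right)} + z{\left(-87,-189 \right)} = \left(-252 - 660\right) + \left(\left(-129\right) \left(-87\right) + 88 \left(-189\right)\right) = \left(-252 - 660\right) + \left(11223 - 16632\right) = -912 - 5409 = -6321$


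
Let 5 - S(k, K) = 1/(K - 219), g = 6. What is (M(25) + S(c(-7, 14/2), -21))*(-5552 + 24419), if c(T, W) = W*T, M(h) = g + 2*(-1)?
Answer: 13590529/80 ≈ 1.6988e+5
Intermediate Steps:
M(h) = 4 (M(h) = 6 + 2*(-1) = 6 - 2 = 4)
c(T, W) = T*W
S(k, K) = 5 - 1/(-219 + K) (S(k, K) = 5 - 1/(K - 219) = 5 - 1/(-219 + K))
(M(25) + S(c(-7, 14/2), -21))*(-5552 + 24419) = (4 + (-1096 + 5*(-21))/(-219 - 21))*(-5552 + 24419) = (4 + (-1096 - 105)/(-240))*18867 = (4 - 1/240*(-1201))*18867 = (4 + 1201/240)*18867 = (2161/240)*18867 = 13590529/80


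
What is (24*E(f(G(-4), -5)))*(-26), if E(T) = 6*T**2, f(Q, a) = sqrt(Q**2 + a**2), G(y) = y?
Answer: -153504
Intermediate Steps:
(24*E(f(G(-4), -5)))*(-26) = (24*(6*(sqrt((-4)**2 + (-5)**2))**2))*(-26) = (24*(6*(sqrt(16 + 25))**2))*(-26) = (24*(6*(sqrt(41))**2))*(-26) = (24*(6*41))*(-26) = (24*246)*(-26) = 5904*(-26) = -153504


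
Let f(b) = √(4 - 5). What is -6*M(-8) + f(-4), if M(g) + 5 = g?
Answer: 78 + I ≈ 78.0 + 1.0*I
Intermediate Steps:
f(b) = I (f(b) = √(-1) = I)
M(g) = -5 + g
-6*M(-8) + f(-4) = -6*(-5 - 8) + I = -6*(-13) + I = 78 + I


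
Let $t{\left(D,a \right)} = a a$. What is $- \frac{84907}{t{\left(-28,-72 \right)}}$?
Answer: $- \frac{84907}{5184} \approx -16.379$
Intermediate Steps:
$t{\left(D,a \right)} = a^{2}$
$- \frac{84907}{t{\left(-28,-72 \right)}} = - \frac{84907}{\left(-72\right)^{2}} = - \frac{84907}{5184}$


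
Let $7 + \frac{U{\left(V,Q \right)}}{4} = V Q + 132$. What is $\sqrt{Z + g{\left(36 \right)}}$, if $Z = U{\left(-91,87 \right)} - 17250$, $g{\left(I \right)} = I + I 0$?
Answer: $i \sqrt{48382} \approx 219.96 i$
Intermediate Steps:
$g{\left(I \right)} = I$ ($g{\left(I \right)} = I + 0 = I$)
$U{\left(V,Q \right)} = 500 + 4 Q V$ ($U{\left(V,Q \right)} = -28 + 4 \left(V Q + 132\right) = -28 + 4 \left(Q V + 132\right) = -28 + 4 \left(132 + Q V\right) = -28 + \left(528 + 4 Q V\right) = 500 + 4 Q V$)
$Z = -48418$ ($Z = \left(500 + 4 \cdot 87 \left(-91\right)\right) - 17250 = \left(500 - 31668\right) - 17250 = -31168 - 17250 = -48418$)
$\sqrt{Z + g{\left(36 \right)}} = \sqrt{-48418 + 36} = \sqrt{-48382} = i \sqrt{48382}$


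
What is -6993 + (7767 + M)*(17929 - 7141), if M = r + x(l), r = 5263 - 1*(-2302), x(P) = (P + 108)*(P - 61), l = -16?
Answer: 88972431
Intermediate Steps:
x(P) = (-61 + P)*(108 + P) (x(P) = (108 + P)*(-61 + P) = (-61 + P)*(108 + P))
r = 7565 (r = 5263 + 2302 = 7565)
M = 481 (M = 7565 + (-6588 + (-16)**2 + 47*(-16)) = 7565 + (-6588 + 256 - 752) = 7565 - 7084 = 481)
-6993 + (7767 + M)*(17929 - 7141) = -6993 + (7767 + 481)*(17929 - 7141) = -6993 + 8248*10788 = -6993 + 88979424 = 88972431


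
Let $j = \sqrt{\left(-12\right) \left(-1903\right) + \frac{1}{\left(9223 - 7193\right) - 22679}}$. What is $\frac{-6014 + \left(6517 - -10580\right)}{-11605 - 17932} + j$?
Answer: $- \frac{11083}{29537} + \frac{\sqrt{9736841085387}}{20649} \approx 150.74$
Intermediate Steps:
$j = \frac{\sqrt{9736841085387}}{20649}$ ($j = \sqrt{22836 + \frac{1}{\left(9223 - 7193\right) - 22679}} = \sqrt{22836 + \frac{1}{2030 - 22679}} = \sqrt{22836 + \frac{1}{-20649}} = \sqrt{22836 - \frac{1}{20649}} = \sqrt{\frac{471540563}{20649}} = \frac{\sqrt{9736841085387}}{20649} \approx 151.12$)
$\frac{-6014 + \left(6517 - -10580\right)}{-11605 - 17932} + j = \frac{-6014 + \left(6517 - -10580\right)}{-11605 - 17932} + \frac{\sqrt{9736841085387}}{20649} = \frac{-6014 + \left(6517 + 10580\right)}{-29537} + \frac{\sqrt{9736841085387}}{20649} = \left(-6014 + 17097\right) \left(- \frac{1}{29537}\right) + \frac{\sqrt{9736841085387}}{20649} = 11083 \left(- \frac{1}{29537}\right) + \frac{\sqrt{9736841085387}}{20649} = - \frac{11083}{29537} + \frac{\sqrt{9736841085387}}{20649}$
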